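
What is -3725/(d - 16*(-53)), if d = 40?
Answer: -3725/888 ≈ -4.1948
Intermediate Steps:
-3725/(d - 16*(-53)) = -3725/(40 - 16*(-53)) = -3725/(40 + 848) = -3725/888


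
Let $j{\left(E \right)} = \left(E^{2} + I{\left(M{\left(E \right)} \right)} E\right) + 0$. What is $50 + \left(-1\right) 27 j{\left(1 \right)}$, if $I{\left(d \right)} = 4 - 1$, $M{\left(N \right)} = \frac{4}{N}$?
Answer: $-58$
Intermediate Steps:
$I{\left(d \right)} = 3$
$j{\left(E \right)} = E^{2} + 3 E$ ($j{\left(E \right)} = \left(E^{2} + 3 E\right) + 0 = E^{2} + 3 E$)
$50 + \left(-1\right) 27 j{\left(1 \right)} = 50 + \left(-1\right) 27 \cdot 1 \left(3 + 1\right) = 50 - 27 \cdot 1 \cdot 4 = 50 - 108 = -58$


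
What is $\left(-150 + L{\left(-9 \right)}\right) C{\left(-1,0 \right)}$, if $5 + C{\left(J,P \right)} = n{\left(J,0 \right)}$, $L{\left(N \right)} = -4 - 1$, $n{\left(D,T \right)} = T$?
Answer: $775$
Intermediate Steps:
$L{\left(N \right)} = -5$ ($L{\left(N \right)} = -4 - 1 = -5$)
$C{\left(J,P \right)} = -5$ ($C{\left(J,P \right)} = -5 + 0 = -5$)
$\left(-150 + L{\left(-9 \right)}\right) C{\left(-1,0 \right)} = \left(-150 - 5\right) \left(-5\right) = \left(-155\right) \left(-5\right) = 775$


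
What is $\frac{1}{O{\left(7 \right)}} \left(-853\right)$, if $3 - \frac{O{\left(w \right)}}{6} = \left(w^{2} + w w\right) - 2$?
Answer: $\frac{853}{558} \approx 1.5287$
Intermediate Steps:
$O{\left(w \right)} = 30 - 12 w^{2}$ ($O{\left(w \right)} = 18 - 6 \left(\left(w^{2} + w w\right) - 2\right) = 18 - 6 \left(\left(w^{2} + w^{2}\right) - 2\right) = 18 - 6 \left(2 w^{2} - 2\right) = 18 - 6 \left(-2 + 2 w^{2}\right) = 18 - \left(-12 + 12 w^{2}\right) = 30 - 12 w^{2}$)
$\frac{1}{O{\left(7 \right)}} \left(-853\right) = \frac{1}{30 - 12 \cdot 7^{2}} \left(-853\right) = \frac{1}{30 - 588} \left(-853\right) = \frac{1}{-558} \left(-853\right) = \left(- \frac{1}{558}\right) \left(-853\right) = \frac{853}{558}$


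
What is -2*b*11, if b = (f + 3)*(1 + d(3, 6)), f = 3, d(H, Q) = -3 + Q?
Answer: -528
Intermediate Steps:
b = 24 (b = (3 + 3)*(1 + (-3 + 6)) = 6*(1 + 3) = 6*4 = 24)
-2*b*11 = -2*24*11 = -48*11 = -528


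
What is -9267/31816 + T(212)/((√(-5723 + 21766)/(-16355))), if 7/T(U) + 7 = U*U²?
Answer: -9267/31816 - 114485*√16043/152859645203 ≈ -0.29136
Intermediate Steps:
T(U) = 7/(-7 + U³) (T(U) = 7/(-7 + U*U²) = 7/(-7 + U³))
-9267/31816 + T(212)/((√(-5723 + 21766)/(-16355))) = -9267/31816 + (7/(-7 + 212³))/((√(-5723 + 21766)/(-16355))) = -9267*1/31816 + (7/(-7 + 9528128))/((√16043*(-1/16355))) = -9267/31816 + (7/9528121)/((-√16043/16355)) = -9267/31816 + (7*(1/9528121))*(-16355*√16043/16043) = -9267/31816 + 7*(-16355*√16043/16043)/9528121 = -9267/31816 - 114485*√16043/152859645203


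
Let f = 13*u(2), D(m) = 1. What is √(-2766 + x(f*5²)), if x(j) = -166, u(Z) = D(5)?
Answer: 2*I*√733 ≈ 54.148*I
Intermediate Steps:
u(Z) = 1
f = 13 (f = 13*1 = 13)
√(-2766 + x(f*5²)) = √(-2766 - 166) = √(-2932) = 2*I*√733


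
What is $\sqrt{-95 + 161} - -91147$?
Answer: $91147 + \sqrt{66} \approx 91155.0$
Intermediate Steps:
$\sqrt{-95 + 161} - -91147 = \sqrt{66} + 91147 = 91147 + \sqrt{66}$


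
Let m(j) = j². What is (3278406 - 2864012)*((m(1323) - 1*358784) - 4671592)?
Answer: -1359231796518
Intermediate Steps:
(3278406 - 2864012)*((m(1323) - 1*358784) - 4671592) = (3278406 - 2864012)*((1323² - 1*358784) - 4671592) = 414394*((1750329 - 358784) - 4671592) = 414394*(1391545 - 4671592) = 414394*(-3280047) = -1359231796518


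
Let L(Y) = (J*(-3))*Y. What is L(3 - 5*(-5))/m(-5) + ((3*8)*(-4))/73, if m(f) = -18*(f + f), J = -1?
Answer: -929/1095 ≈ -0.84840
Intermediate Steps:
m(f) = -36*f
L(Y) = 3*Y (L(Y) = (-1*(-3))*Y = 3*Y)
L(3 - 5*(-5))/m(-5) + ((3*8)*(-4))/73 = (3*(3 - 5*(-5)))/((-36*(-5))) + ((3*8)*(-4))/73 = (3*(3 + 25))/180 + (24*(-4))*(1/73) = (3*28)*(1/180) - 96*1/73 = 84*(1/180) - 96/73 = 7/15 - 96/73 = -929/1095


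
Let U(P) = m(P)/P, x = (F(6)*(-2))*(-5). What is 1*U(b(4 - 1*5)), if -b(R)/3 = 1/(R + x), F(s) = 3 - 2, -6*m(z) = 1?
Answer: 1/2 ≈ 0.50000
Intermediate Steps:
m(z) = -1/6 (m(z) = -1/6*1 = -1/6)
F(s) = 1
x = 10 (x = (1*(-2))*(-5) = -2*(-5) = 10)
b(R) = -3/(10 + R) (b(R) = -3/(R + 10) = -3/(10 + R))
U(P) = -1/(6*P)
1*U(b(4 - 1*5)) = 1*(-1/(6*((-3/(10 + (4 - 1*5)))))) = 1*(-1/(6*((-3/(10 + (4 - 5)))))) = 1*(-1/(6*((-3/(10 - 1))))) = 1*(-1/(6*((-3/9)))) = 1*(-1/(6*((-3*1/9)))) = 1*(-1/(6*(-1/3))) = 1*(-1/6*(-3)) = 1*(1/2) = 1/2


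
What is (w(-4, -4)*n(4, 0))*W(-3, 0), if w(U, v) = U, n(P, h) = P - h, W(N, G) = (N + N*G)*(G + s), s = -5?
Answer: -240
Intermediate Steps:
W(N, G) = (-5 + G)*(N + G*N) (W(N, G) = (N + N*G)*(G - 5) = (N + G*N)*(-5 + G) = (-5 + G)*(N + G*N))
(w(-4, -4)*n(4, 0))*W(-3, 0) = (-4*(4 - 1*0))*(-3*(-5 + 0² - 4*0)) = (-4*(4 + 0))*(-3*(-5 + 0 + 0)) = (-4*4)*(-3*(-5)) = -16*15 = -240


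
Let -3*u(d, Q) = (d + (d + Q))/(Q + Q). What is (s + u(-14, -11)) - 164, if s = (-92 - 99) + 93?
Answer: -5777/22 ≈ -262.59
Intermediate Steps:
s = -98 (s = -191 + 93 = -98)
u(d, Q) = -(Q + 2*d)/(6*Q) (u(d, Q) = -(d + (d + Q))/(3*(Q + Q)) = -(d + (Q + d))/(3*(2*Q)) = -(Q + 2*d)*1/(2*Q)/3 = -(Q + 2*d)/(6*Q))
(s + u(-14, -11)) - 164 = (-98 + (⅙)*(-1*(-11) - 2*(-14))/(-11)) - 164 = (-98 + (⅙)*(-1/11)*(11 + 28)) - 164 = (-98 + (⅙)*(-1/11)*39) - 164 = (-98 - 13/22) - 164 = -2169/22 - 164 = -5777/22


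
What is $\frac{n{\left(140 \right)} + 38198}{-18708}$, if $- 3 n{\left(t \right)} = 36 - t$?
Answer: $- \frac{57349}{28062} \approx -2.0437$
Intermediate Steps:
$n{\left(t \right)} = -12 + \frac{t}{3}$ ($n{\left(t \right)} = - \frac{36 - t}{3} = -12 + \frac{t}{3}$)
$\frac{n{\left(140 \right)} + 38198}{-18708} = \frac{\left(-12 + \frac{1}{3} \cdot 140\right) + 38198}{-18708} = \left(\left(-12 + \frac{140}{3}\right) + 38198\right) \left(- \frac{1}{18708}\right) = \left(\frac{104}{3} + 38198\right) \left(- \frac{1}{18708}\right) = \frac{114698}{3} \left(- \frac{1}{18708}\right) = - \frac{57349}{28062}$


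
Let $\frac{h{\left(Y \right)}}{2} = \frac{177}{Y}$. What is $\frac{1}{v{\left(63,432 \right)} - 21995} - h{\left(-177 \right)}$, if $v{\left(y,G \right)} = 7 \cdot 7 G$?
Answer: $\frac{1653}{827} \approx 1.9988$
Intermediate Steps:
$v{\left(y,G \right)} = 49 G$
$h{\left(Y \right)} = \frac{354}{Y}$ ($h{\left(Y \right)} = 2 \frac{177}{Y} = \frac{354}{Y}$)
$\frac{1}{v{\left(63,432 \right)} - 21995} - h{\left(-177 \right)} = \frac{1}{49 \cdot 432 - 21995} - \frac{354}{-177} = \frac{1}{21168 - 21995} - 354 \left(- \frac{1}{177}\right) = \frac{1}{-827} - -2 = - \frac{1}{827} + 2 = \frac{1653}{827}$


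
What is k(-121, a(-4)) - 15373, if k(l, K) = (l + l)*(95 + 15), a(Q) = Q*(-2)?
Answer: -41993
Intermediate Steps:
a(Q) = -2*Q
k(l, K) = 220*l (k(l, K) = (2*l)*110 = 220*l)
k(-121, a(-4)) - 15373 = 220*(-121) - 15373 = -26620 - 15373 = -41993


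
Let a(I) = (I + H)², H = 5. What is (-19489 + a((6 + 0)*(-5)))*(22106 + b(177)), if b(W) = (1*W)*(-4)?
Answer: -403651872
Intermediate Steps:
a(I) = (5 + I)² (a(I) = (I + 5)² = (5 + I)²)
b(W) = -4*W (b(W) = W*(-4) = -4*W)
(-19489 + a((6 + 0)*(-5)))*(22106 + b(177)) = (-19489 + (5 + (6 + 0)*(-5))²)*(22106 - 4*177) = (-19489 + (5 + 6*(-5))²)*(22106 - 708) = (-19489 + (5 - 30)²)*21398 = (-19489 + (-25)²)*21398 = (-19489 + 625)*21398 = -18864*21398 = -403651872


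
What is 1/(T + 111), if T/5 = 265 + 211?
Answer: 1/2491 ≈ 0.00040145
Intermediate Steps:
T = 2380 (T = 5*(265 + 211) = 5*476 = 2380)
1/(T + 111) = 1/(2380 + 111) = 1/2491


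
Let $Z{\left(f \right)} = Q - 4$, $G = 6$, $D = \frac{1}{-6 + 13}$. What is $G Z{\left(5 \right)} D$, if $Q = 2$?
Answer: $- \frac{12}{7} \approx -1.7143$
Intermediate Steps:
$D = \frac{1}{7} \approx 0.14286$
$Z{\left(f \right)} = -2$ ($Z{\left(f \right)} = 2 - 4 = -2$)
$G Z{\left(5 \right)} D = 6 \left(-2\right) \frac{1}{7} = \left(-12\right) \frac{1}{7} = - \frac{12}{7}$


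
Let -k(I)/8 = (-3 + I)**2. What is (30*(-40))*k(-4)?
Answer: 470400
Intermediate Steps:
k(I) = -8*(-3 + I)**2
(30*(-40))*k(-4) = (30*(-40))*(-8*(-3 - 4)**2) = -(-9600)*(-7)**2 = -(-9600)*49 = -1200*(-392) = 470400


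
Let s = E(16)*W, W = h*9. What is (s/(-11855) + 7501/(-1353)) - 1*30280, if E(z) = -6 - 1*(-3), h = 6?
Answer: -485774303369/16039815 ≈ -30286.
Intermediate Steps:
W = 54 (W = 6*9 = 54)
E(z) = -3 (E(z) = -6 + 3 = -3)
s = -162 (s = -3*54 = -162)
(s/(-11855) + 7501/(-1353)) - 1*30280 = (-162/(-11855) + 7501/(-1353)) - 1*30280 = (-162*(-1/11855) + 7501*(-1/1353)) - 30280 = (162/11855 - 7501/1353) - 30280 = -88705169/16039815 - 30280 = -485774303369/16039815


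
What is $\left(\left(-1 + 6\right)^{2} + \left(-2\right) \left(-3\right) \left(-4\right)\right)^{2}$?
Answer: $1$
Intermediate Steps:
$\left(\left(-1 + 6\right)^{2} + \left(-2\right) \left(-3\right) \left(-4\right)\right)^{2} = \left(5^{2} + 6 \left(-4\right)\right)^{2} = \left(25 - 24\right)^{2} = 1^{2} = 1$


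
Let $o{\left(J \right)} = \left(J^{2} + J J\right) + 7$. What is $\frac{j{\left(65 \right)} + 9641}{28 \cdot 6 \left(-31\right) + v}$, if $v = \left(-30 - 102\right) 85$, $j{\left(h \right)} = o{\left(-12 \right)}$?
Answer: $- \frac{828}{1369} \approx -0.60482$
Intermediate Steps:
$o{\left(J \right)} = 7 + 2 J^{2}$ ($o{\left(J \right)} = \left(J^{2} + J^{2}\right) + 7 = 2 J^{2} + 7 = 7 + 2 J^{2}$)
$j{\left(h \right)} = 295$ ($j{\left(h \right)} = 7 + 2 \left(-12\right)^{2} = 7 + 2 \cdot 144 = 7 + 288 = 295$)
$v = -11220$ ($v = \left(-132\right) 85 = -11220$)
$\frac{j{\left(65 \right)} + 9641}{28 \cdot 6 \left(-31\right) + v} = \frac{295 + 9641}{28 \cdot 6 \left(-31\right) - 11220} = \frac{9936}{168 \left(-31\right) - 11220} = \frac{9936}{-5208 - 11220} = \frac{9936}{-16428} = 9936 \left(- \frac{1}{16428}\right) = - \frac{828}{1369}$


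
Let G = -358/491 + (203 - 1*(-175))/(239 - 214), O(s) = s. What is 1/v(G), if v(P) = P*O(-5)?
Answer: -2455/176648 ≈ -0.013898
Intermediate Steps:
G = 176648/12275 (G = -358*1/491 + (203 + 175)/25 = -358/491 + 378*(1/25) = -358/491 + 378/25 = 176648/12275 ≈ 14.391)
v(P) = -5*P (v(P) = P*(-5) = -5*P)
1/v(G) = 1/(-5*176648/12275) = 1/(-176648/2455) = -2455/176648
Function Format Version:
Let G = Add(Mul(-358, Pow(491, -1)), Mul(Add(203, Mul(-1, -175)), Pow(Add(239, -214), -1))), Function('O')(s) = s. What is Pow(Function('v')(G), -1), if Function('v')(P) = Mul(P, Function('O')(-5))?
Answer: Rational(-2455, 176648) ≈ -0.013898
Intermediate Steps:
G = Rational(176648, 12275) (G = Add(Mul(-358, Rational(1, 491)), Mul(Add(203, 175), Pow(25, -1))) = Add(Rational(-358, 491), Mul(378, Rational(1, 25))) = Add(Rational(-358, 491), Rational(378, 25)) = Rational(176648, 12275) ≈ 14.391)
Function('v')(P) = Mul(-5, P) (Function('v')(P) = Mul(P, -5) = Mul(-5, P))
Pow(Function('v')(G), -1) = Pow(Mul(-5, Rational(176648, 12275)), -1) = Pow(Rational(-176648, 2455), -1) = Rational(-2455, 176648)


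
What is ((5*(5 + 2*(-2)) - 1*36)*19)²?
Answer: 346921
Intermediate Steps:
((5*(5 + 2*(-2)) - 1*36)*19)² = ((5*(5 - 4) - 36)*19)² = ((5*1 - 36)*19)² = ((5 - 36)*19)² = (-31*19)² = (-589)² = 346921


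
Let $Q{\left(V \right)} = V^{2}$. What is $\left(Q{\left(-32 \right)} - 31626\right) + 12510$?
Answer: $-18092$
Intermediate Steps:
$\left(Q{\left(-32 \right)} - 31626\right) + 12510 = \left(\left(-32\right)^{2} - 31626\right) + 12510 = \left(1024 - 31626\right) + 12510 = -30602 + 12510 = -18092$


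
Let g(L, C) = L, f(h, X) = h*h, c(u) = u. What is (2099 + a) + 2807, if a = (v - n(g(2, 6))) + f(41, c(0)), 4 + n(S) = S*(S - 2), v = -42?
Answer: 6549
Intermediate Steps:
f(h, X) = h²
n(S) = -4 + S*(-2 + S) (n(S) = -4 + S*(S - 2) = -4 + S*(-2 + S))
a = 1643 (a = (-42 - (-4 + 2² - 2*2)) + 41² = (-42 - (-4 + 4 - 4)) + 1681 = (-42 - 1*(-4)) + 1681 = (-42 + 4) + 1681 = -38 + 1681 = 1643)
(2099 + a) + 2807 = (2099 + 1643) + 2807 = 3742 + 2807 = 6549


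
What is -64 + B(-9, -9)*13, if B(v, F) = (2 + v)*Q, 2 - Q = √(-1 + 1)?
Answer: -246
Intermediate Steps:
Q = 2 (Q = 2 - √(-1 + 1) = 2 - √0 = 2 - 1*0 = 2 + 0 = 2)
B(v, F) = 4 + 2*v (B(v, F) = (2 + v)*2 = 4 + 2*v)
-64 + B(-9, -9)*13 = -64 + (4 + 2*(-9))*13 = -64 + (4 - 18)*13 = -64 - 14*13 = -64 - 182 = -246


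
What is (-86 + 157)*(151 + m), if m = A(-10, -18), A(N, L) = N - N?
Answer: 10721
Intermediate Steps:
A(N, L) = 0
m = 0
(-86 + 157)*(151 + m) = (-86 + 157)*(151 + 0) = 71*151 = 10721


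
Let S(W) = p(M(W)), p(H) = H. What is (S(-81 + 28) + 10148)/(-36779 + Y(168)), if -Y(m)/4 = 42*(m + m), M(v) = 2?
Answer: -10150/93227 ≈ -0.10887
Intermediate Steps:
Y(m) = -336*m (Y(m) = -168*(m + m) = -168*2*m = -336*m)
S(W) = 2
(S(-81 + 28) + 10148)/(-36779 + Y(168)) = (2 + 10148)/(-36779 - 336*168) = 10150/(-36779 - 56448) = 10150/(-93227) = 10150*(-1/93227) = -10150/93227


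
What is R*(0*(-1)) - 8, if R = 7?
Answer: -8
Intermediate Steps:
R*(0*(-1)) - 8 = 7*(0*(-1)) - 8 = 7*0 - 8 = 0 - 8 = -8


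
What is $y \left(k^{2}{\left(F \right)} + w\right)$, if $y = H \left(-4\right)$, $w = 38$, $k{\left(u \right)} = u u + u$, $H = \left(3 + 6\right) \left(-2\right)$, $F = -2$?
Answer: $3024$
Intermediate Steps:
$H = -18$ ($H = 9 \left(-2\right) = -18$)
$k{\left(u \right)} = u + u^{2}$ ($k{\left(u \right)} = u^{2} + u = u + u^{2}$)
$y = 72$ ($y = \left(-18\right) \left(-4\right) = 72$)
$y \left(k^{2}{\left(F \right)} + w\right) = 72 \left(\left(- 2 \left(1 - 2\right)\right)^{2} + 38\right) = 72 \left(\left(\left(-2\right) \left(-1\right)\right)^{2} + 38\right) = 72 \left(2^{2} + 38\right) = 72 \left(4 + 38\right) = 72 \cdot 42 = 3024$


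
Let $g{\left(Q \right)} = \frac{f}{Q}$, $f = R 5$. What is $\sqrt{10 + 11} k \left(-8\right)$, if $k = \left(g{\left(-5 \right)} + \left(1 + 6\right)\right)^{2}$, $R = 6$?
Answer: $- 8 \sqrt{21} \approx -36.661$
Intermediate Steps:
$f = 30$ ($f = 6 \cdot 5 = 30$)
$g{\left(Q \right)} = \frac{30}{Q}$
$k = 1$ ($k = \left(\frac{30}{-5} + \left(1 + 6\right)\right)^{2} = \left(30 \left(- \frac{1}{5}\right) + 7\right)^{2} = \left(-6 + 7\right)^{2} = 1^{2} = 1$)
$\sqrt{10 + 11} k \left(-8\right) = \sqrt{10 + 11} \cdot 1 \left(-8\right) = \sqrt{21} \cdot 1 \left(-8\right) = \sqrt{21} \left(-8\right) = - 8 \sqrt{21}$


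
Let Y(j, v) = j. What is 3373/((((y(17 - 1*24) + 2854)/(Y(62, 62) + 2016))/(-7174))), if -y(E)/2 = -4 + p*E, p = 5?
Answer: -12570810089/733 ≈ -1.7150e+7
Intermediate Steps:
y(E) = 8 - 10*E (y(E) = -2*(-4 + 5*E) = 8 - 10*E)
3373/((((y(17 - 1*24) + 2854)/(Y(62, 62) + 2016))/(-7174))) = 3373/(((((8 - 10*(17 - 1*24)) + 2854)/(62 + 2016))/(-7174))) = 3373/(((((8 - 10*(17 - 24)) + 2854)/2078)*(-1/7174))) = 3373/(((((8 - 10*(-7)) + 2854)*(1/2078))*(-1/7174))) = 3373/(((((8 + 70) + 2854)*(1/2078))*(-1/7174))) = 3373/((((78 + 2854)*(1/2078))*(-1/7174))) = 3373/(((2932*(1/2078))*(-1/7174))) = 3373/(((1466/1039)*(-1/7174))) = 3373/(-733/3726893) = 3373*(-3726893/733) = -12570810089/733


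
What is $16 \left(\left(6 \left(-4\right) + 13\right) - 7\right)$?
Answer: $-288$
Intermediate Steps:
$16 \left(\left(6 \left(-4\right) + 13\right) - 7\right) = 16 \left(\left(-24 + 13\right) - 7\right) = 16 \left(-11 - 7\right) = 16 \left(-18\right) = -288$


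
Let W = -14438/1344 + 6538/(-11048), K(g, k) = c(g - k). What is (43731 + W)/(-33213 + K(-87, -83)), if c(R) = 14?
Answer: -40573248761/30809734368 ≈ -1.3169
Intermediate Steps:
K(g, k) = 14
W = -10518631/928032 (W = -14438*1/1344 + 6538*(-1/11048) = -7219/672 - 3269/5524 = -10518631/928032 ≈ -11.334)
(43731 + W)/(-33213 + K(-87, -83)) = (43731 - 10518631/928032)/(-33213 + 14) = (40573248761/928032)/(-33199) = (40573248761/928032)*(-1/33199) = -40573248761/30809734368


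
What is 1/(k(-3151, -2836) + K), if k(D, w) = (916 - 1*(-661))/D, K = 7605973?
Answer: 3151/23966419346 ≈ 1.3148e-7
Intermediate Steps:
k(D, w) = 1577/D (k(D, w) = (916 + 661)/D = 1577/D)
1/(k(-3151, -2836) + K) = 1/(1577/(-3151) + 7605973) = 1/(1577*(-1/3151) + 7605973) = 1/(-1577/3151 + 7605973) = 1/(23966419346/3151) = 3151/23966419346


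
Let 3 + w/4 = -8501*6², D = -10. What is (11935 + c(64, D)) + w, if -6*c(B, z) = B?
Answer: -3636695/3 ≈ -1.2122e+6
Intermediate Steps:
c(B, z) = -B/6
w = -1224156 (w = -12 + 4*(-8501*6²) = -12 + 4*(-8501*36) = -12 + 4*(-306036) = -12 - 1224144 = -1224156)
(11935 + c(64, D)) + w = (11935 - ⅙*64) - 1224156 = (11935 - 32/3) - 1224156 = 35773/3 - 1224156 = -3636695/3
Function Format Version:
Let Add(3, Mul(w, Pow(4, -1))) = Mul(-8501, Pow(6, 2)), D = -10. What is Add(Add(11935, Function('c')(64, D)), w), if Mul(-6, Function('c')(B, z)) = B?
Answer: Rational(-3636695, 3) ≈ -1.2122e+6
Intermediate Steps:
Function('c')(B, z) = Mul(Rational(-1, 6), B)
w = -1224156 (w = Add(-12, Mul(4, Mul(-8501, Pow(6, 2)))) = Add(-12, Mul(4, Mul(-8501, 36))) = Add(-12, Mul(4, -306036)) = Add(-12, -1224144) = -1224156)
Add(Add(11935, Function('c')(64, D)), w) = Add(Add(11935, Mul(Rational(-1, 6), 64)), -1224156) = Add(Add(11935, Rational(-32, 3)), -1224156) = Add(Rational(35773, 3), -1224156) = Rational(-3636695, 3)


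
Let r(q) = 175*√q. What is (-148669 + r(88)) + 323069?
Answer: 174400 + 350*√22 ≈ 1.7604e+5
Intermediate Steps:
(-148669 + r(88)) + 323069 = (-148669 + 175*√88) + 323069 = (-148669 + 175*(2*√22)) + 323069 = (-148669 + 350*√22) + 323069 = 174400 + 350*√22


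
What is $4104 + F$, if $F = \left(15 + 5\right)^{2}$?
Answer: $4504$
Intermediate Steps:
$F = 400$ ($F = 20^{2} = 400$)
$4104 + F = 4104 + 400 = 4504$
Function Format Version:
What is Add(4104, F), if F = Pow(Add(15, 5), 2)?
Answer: 4504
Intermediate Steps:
F = 400 (F = Pow(20, 2) = 400)
Add(4104, F) = Add(4104, 400) = 4504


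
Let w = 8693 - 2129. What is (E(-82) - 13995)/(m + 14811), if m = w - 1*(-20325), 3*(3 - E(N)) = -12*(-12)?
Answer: -234/695 ≈ -0.33669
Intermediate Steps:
w = 6564
E(N) = -45 (E(N) = 3 - (-4)*(-12) = 3 - ⅓*144 = 3 - 48 = -45)
m = 26889 (m = 6564 - 1*(-20325) = 6564 + 20325 = 26889)
(E(-82) - 13995)/(m + 14811) = (-45 - 13995)/(26889 + 14811) = -14040/41700 = -14040*1/41700 = -234/695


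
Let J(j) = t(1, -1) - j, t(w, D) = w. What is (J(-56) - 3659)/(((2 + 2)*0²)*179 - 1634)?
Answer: 1801/817 ≈ 2.2044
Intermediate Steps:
J(j) = 1 - j
(J(-56) - 3659)/(((2 + 2)*0²)*179 - 1634) = ((1 - 1*(-56)) - 3659)/(((2 + 2)*0²)*179 - 1634) = ((1 + 56) - 3659)/((4*0)*179 - 1634) = (57 - 3659)/(0*179 - 1634) = -3602/(0 - 1634) = -3602/(-1634) = -3602*(-1/1634) = 1801/817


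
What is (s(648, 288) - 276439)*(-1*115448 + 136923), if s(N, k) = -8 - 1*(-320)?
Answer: -5929827325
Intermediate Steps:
s(N, k) = 312 (s(N, k) = -8 + 320 = 312)
(s(648, 288) - 276439)*(-1*115448 + 136923) = (312 - 276439)*(-1*115448 + 136923) = -276127*(-115448 + 136923) = -276127*21475 = -5929827325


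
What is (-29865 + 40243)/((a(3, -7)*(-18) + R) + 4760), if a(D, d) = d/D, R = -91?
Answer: 10378/4711 ≈ 2.2029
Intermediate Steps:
(-29865 + 40243)/((a(3, -7)*(-18) + R) + 4760) = (-29865 + 40243)/((-7/3*(-18) - 91) + 4760) = 10378/((-7*⅓*(-18) - 91) + 4760) = 10378/((-7/3*(-18) - 91) + 4760) = 10378/((42 - 91) + 4760) = 10378/(-49 + 4760) = 10378/4711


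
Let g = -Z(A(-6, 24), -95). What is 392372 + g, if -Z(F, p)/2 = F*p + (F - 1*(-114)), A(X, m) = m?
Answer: 388088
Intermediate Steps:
Z(F, p) = -228 - 2*F - 2*F*p (Z(F, p) = -2*(F*p + (F - 1*(-114))) = -2*(F*p + (F + 114)) = -2*(F*p + (114 + F)) = -2*(114 + F + F*p) = -228 - 2*F - 2*F*p)
g = -4284 (g = -(-228 - 2*24 - 2*24*(-95)) = -(-228 - 48 + 4560) = -1*4284 = -4284)
392372 + g = 392372 - 4284 = 388088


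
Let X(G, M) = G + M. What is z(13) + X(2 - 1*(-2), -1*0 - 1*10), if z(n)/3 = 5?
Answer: 9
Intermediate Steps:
z(n) = 15 (z(n) = 3*5 = 15)
z(13) + X(2 - 1*(-2), -1*0 - 1*10) = 15 + ((2 - 1*(-2)) + (-1*0 - 1*10)) = 15 + ((2 + 2) + (0 - 10)) = 15 + (4 - 10) = 15 - 6 = 9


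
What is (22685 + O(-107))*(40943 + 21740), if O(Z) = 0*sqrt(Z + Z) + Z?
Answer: 1415256774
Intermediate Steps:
O(Z) = Z (O(Z) = 0*sqrt(2*Z) + Z = 0*(sqrt(2)*sqrt(Z)) + Z = 0 + Z = Z)
(22685 + O(-107))*(40943 + 21740) = (22685 - 107)*(40943 + 21740) = 22578*62683 = 1415256774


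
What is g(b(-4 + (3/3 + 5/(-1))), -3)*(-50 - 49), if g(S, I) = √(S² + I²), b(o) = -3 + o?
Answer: -99*√130 ≈ -1128.8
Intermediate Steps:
g(S, I) = √(I² + S²)
g(b(-4 + (3/3 + 5/(-1))), -3)*(-50 - 49) = √((-3)² + (-3 + (-4 + (3/3 + 5/(-1))))²)*(-50 - 49) = √(9 + (-3 + (-4 + (3*(⅓) + 5*(-1))))²)*(-99) = √(9 + (-3 + (-4 + (1 - 5)))²)*(-99) = √(9 + (-3 + (-4 - 4))²)*(-99) = √(9 + (-3 - 8)²)*(-99) = √(9 + (-11)²)*(-99) = √(9 + 121)*(-99) = √130*(-99) = -99*√130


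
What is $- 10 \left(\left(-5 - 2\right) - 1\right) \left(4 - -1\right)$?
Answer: $400$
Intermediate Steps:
$- 10 \left(\left(-5 - 2\right) - 1\right) \left(4 - -1\right) = - 10 \left(-7 - 1\right) \left(4 + 1\right) = \left(-10\right) \left(-8\right) 5 = 80 \cdot 5 = 400$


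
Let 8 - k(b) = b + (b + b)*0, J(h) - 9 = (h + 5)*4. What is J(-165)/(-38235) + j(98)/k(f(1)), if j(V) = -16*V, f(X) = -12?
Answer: -2996993/38235 ≈ -78.384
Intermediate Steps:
J(h) = 29 + 4*h (J(h) = 9 + (h + 5)*4 = 9 + (5 + h)*4 = 9 + (20 + 4*h) = 29 + 4*h)
k(b) = 8 - b (k(b) = 8 - (b + (b + b)*0) = 8 - (b + (2*b)*0) = 8 - (b + 0) = 8 - b)
J(-165)/(-38235) + j(98)/k(f(1)) = (29 + 4*(-165))/(-38235) + (-16*98)/(8 - 1*(-12)) = (29 - 660)*(-1/38235) - 1568/(8 + 12) = -631*(-1/38235) - 1568/20 = 631/38235 - 1568*1/20 = 631/38235 - 392/5 = -2996993/38235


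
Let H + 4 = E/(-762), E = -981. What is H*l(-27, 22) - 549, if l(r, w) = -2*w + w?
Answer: -62144/127 ≈ -489.32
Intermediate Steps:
H = -689/254 (H = -4 - 981/(-762) = -4 - 981*(-1/762) = -4 + 327/254 = -689/254 ≈ -2.7126)
l(r, w) = -w
H*l(-27, 22) - 549 = -(-689)*22/254 - 549 = -689/254*(-22) - 549 = 7579/127 - 549 = -62144/127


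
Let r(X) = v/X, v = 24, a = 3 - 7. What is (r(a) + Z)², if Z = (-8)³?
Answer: 268324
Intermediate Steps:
a = -4
r(X) = 24/X
Z = -512
(r(a) + Z)² = (24/(-4) - 512)² = (24*(-¼) - 512)² = (-6 - 512)² = (-518)² = 268324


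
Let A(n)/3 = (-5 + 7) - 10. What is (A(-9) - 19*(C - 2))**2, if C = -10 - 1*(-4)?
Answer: 16384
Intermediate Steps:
A(n) = -24 (A(n) = 3*((-5 + 7) - 10) = 3*(2 - 10) = 3*(-8) = -24)
C = -6 (C = -10 + 4 = -6)
(A(-9) - 19*(C - 2))**2 = (-24 - 19*(-6 - 2))**2 = (-24 - 19*(-8))**2 = (-24 + 152)**2 = 128**2 = 16384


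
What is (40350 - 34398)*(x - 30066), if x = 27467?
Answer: -15469248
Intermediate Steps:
(40350 - 34398)*(x - 30066) = (40350 - 34398)*(27467 - 30066) = 5952*(-2599) = -15469248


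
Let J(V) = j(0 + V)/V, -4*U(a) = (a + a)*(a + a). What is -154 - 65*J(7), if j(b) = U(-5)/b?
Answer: -5921/49 ≈ -120.84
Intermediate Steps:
U(a) = -a² (U(a) = -(a + a)*(a + a)/4 = -2*a*2*a/4 = -a²)
j(b) = -25/b (j(b) = (-1*(-5)²)/b = (-1*25)/b = -25/b)
J(V) = -25/V² (J(V) = (-25/(0 + V))/V = (-25/V)/V = -25/V²)
-154 - 65*J(7) = -154 - (-1625)/7² = -154 - (-1625)/49 = -154 - 65*(-25/49) = -154 + 1625/49 = -5921/49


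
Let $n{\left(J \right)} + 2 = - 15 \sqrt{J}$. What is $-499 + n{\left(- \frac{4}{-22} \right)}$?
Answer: $-501 - \frac{15 \sqrt{22}}{11} \approx -507.4$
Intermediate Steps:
$n{\left(J \right)} = -2 - 15 \sqrt{J}$
$-499 + n{\left(- \frac{4}{-22} \right)} = -499 - \left(2 + 15 \sqrt{- \frac{4}{-22}}\right) = -499 - \left(2 + 15 \sqrt{\left(-4\right) \left(- \frac{1}{22}\right)}\right) = -499 - \left(2 + 15 \sqrt{\frac{2}{11}}\right) = -499 - \left(2 + 15 \frac{\sqrt{22}}{11}\right) = -499 - \left(2 + \frac{15 \sqrt{22}}{11}\right) = -501 - \frac{15 \sqrt{22}}{11}$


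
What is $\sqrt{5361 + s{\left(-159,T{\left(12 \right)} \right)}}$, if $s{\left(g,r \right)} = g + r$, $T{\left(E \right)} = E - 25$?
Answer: $\sqrt{5189} \approx 72.035$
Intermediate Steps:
$T{\left(E \right)} = -25 + E$ ($T{\left(E \right)} = E - 25 = -25 + E$)
$\sqrt{5361 + s{\left(-159,T{\left(12 \right)} \right)}} = \sqrt{5361 + \left(-159 + \left(-25 + 12\right)\right)} = \sqrt{5361 - 172} = \sqrt{5189}$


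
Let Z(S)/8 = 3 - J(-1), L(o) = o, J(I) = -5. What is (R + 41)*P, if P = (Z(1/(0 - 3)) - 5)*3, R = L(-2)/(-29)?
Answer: 210807/29 ≈ 7269.2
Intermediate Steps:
Z(S) = 64 (Z(S) = 8*(3 - 1*(-5)) = 8*(3 + 5) = 8*8 = 64)
R = 2/29 (R = -2/(-29) = -2*(-1/29) = 2/29 ≈ 0.068966)
P = 177 (P = (64 - 5)*3 = 59*3 = 177)
(R + 41)*P = (2/29 + 41)*177 = (1191/29)*177 = 210807/29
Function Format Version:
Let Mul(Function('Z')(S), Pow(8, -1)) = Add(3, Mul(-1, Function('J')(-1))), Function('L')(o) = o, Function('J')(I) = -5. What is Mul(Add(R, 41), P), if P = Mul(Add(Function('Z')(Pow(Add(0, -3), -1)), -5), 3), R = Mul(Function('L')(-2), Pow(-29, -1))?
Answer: Rational(210807, 29) ≈ 7269.2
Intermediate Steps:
Function('Z')(S) = 64 (Function('Z')(S) = Mul(8, Add(3, Mul(-1, -5))) = Mul(8, Add(3, 5)) = Mul(8, 8) = 64)
R = Rational(2, 29) (R = Mul(-2, Pow(-29, -1)) = Mul(-2, Rational(-1, 29)) = Rational(2, 29) ≈ 0.068966)
P = 177 (P = Mul(Add(64, -5), 3) = Mul(59, 3) = 177)
Mul(Add(R, 41), P) = Mul(Add(Rational(2, 29), 41), 177) = Mul(Rational(1191, 29), 177) = Rational(210807, 29)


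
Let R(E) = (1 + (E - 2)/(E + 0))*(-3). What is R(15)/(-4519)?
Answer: 28/22595 ≈ 0.0012392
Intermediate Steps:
R(E) = -3 - 3*(-2 + E)/E (R(E) = (1 + (-2 + E)/E)*(-3) = -3 - 3*(-2 + E)/E)
R(15)/(-4519) = (-6 + 6/15)/(-4519) = (-6 + 6*(1/15))*(-1/4519) = (-6 + 2/5)*(-1/4519) = -28/5*(-1/4519) = 28/22595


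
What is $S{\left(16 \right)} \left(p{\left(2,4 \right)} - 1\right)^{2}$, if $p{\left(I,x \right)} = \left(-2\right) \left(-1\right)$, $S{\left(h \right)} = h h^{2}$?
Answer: $4096$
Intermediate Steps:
$S{\left(h \right)} = h^{3}$
$p{\left(I,x \right)} = 2$
$S{\left(16 \right)} \left(p{\left(2,4 \right)} - 1\right)^{2} = 16^{3} \left(2 - 1\right)^{2} = 4096 \cdot 1^{2} = 4096 \cdot 1 = 4096$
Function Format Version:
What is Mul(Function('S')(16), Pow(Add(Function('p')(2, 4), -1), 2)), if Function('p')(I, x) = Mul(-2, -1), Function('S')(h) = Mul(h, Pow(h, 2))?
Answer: 4096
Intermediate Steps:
Function('S')(h) = Pow(h, 3)
Function('p')(I, x) = 2
Mul(Function('S')(16), Pow(Add(Function('p')(2, 4), -1), 2)) = Mul(Pow(16, 3), Pow(Add(2, -1), 2)) = Mul(4096, Pow(1, 2)) = Mul(4096, 1) = 4096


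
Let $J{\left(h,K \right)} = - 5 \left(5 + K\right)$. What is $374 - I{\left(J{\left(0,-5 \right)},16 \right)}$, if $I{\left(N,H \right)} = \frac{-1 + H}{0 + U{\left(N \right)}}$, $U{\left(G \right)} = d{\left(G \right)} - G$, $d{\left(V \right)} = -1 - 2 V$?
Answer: $389$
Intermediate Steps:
$J{\left(h,K \right)} = -25 - 5 K$
$U{\left(G \right)} = -1 - 3 G$ ($U{\left(G \right)} = \left(-1 - 2 G\right) - G = -1 - 3 G$)
$I{\left(N,H \right)} = \frac{-1 + H}{-1 - 3 N}$ ($I{\left(N,H \right)} = \frac{-1 + H}{0 - \left(1 + 3 N\right)} = \frac{-1 + H}{-1 - 3 N}$)
$374 - I{\left(J{\left(0,-5 \right)},16 \right)} = 374 - \frac{1 - 16}{1 + 3 \left(-25 - -25\right)} = 374 - \frac{1 - 16}{1 + 3 \left(-25 + 25\right)} = 374 - \frac{1}{1 + 3 \cdot 0} \left(-15\right) = 374 - \frac{1}{1 + 0} \left(-15\right) = 374 - 1^{-1} \left(-15\right) = 374 - 1 \left(-15\right) = 374 - -15 = 374 + 15 = 389$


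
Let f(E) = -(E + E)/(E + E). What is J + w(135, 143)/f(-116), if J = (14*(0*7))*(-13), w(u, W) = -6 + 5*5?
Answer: -19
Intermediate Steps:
f(E) = -1 (f(E) = -2*E/(2*E) = -2*E*1/(2*E) = -1*1 = -1)
w(u, W) = 19 (w(u, W) = -6 + 25 = 19)
J = 0 (J = (14*0)*(-13) = 0*(-13) = 0)
J + w(135, 143)/f(-116) = 0 + 19/(-1) = 0 + 19*(-1) = 0 - 19 = -19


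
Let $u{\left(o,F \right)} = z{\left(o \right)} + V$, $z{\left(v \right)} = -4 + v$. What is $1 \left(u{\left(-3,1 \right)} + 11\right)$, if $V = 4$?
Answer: $8$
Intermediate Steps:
$u{\left(o,F \right)} = o$ ($u{\left(o,F \right)} = \left(-4 + o\right) + 4 = o$)
$1 \left(u{\left(-3,1 \right)} + 11\right) = 1 \left(-3 + 11\right) = 1 \cdot 8 = 8$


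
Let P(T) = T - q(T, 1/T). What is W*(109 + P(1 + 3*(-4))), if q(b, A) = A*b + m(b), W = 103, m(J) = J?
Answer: 11124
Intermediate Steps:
q(b, A) = b + A*b (q(b, A) = A*b + b = b + A*b)
P(T) = T - T*(1 + 1/T)
W*(109 + P(1 + 3*(-4))) = 103*(109 - 1) = 103*108 = 11124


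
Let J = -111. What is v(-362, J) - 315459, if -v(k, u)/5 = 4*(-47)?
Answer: -314519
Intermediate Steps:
v(k, u) = 940 (v(k, u) = -20*(-47) = -5*(-188) = 940)
v(-362, J) - 315459 = 940 - 315459 = -314519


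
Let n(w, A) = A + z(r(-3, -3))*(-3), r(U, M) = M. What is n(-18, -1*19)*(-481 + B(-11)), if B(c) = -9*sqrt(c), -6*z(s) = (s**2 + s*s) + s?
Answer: 11063/2 + 207*I*sqrt(11)/2 ≈ 5531.5 + 343.27*I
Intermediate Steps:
z(s) = -s**2/3 - s/6 (z(s) = -((s**2 + s*s) + s)/6 = -((s**2 + s**2) + s)/6 = -(2*s**2 + s)/6 = -(s + 2*s**2)/6 = -s**2/3 - s/6)
n(w, A) = 15/2 + A (n(w, A) = A - 1/6*(-3)*(1 + 2*(-3))*(-3) = A - 1/6*(-3)*(1 - 6)*(-3) = A - 1/6*(-3)*(-5)*(-3) = A - 5/2*(-3) = A + 15/2 = 15/2 + A)
n(-18, -1*19)*(-481 + B(-11)) = (15/2 - 1*19)*(-481 - 9*I*sqrt(11)) = (15/2 - 19)*(-481 - 9*I*sqrt(11)) = -23*(-481 - 9*I*sqrt(11))/2 = 11063/2 + 207*I*sqrt(11)/2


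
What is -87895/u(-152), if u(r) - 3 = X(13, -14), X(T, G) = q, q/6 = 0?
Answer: -87895/3 ≈ -29298.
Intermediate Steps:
q = 0 (q = 6*0 = 0)
X(T, G) = 0
u(r) = 3 (u(r) = 3 + 0 = 3)
-87895/u(-152) = -87895/3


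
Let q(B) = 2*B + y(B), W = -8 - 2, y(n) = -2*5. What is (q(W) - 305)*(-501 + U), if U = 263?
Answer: 79730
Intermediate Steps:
y(n) = -10
W = -10
q(B) = -10 + 2*B (q(B) = 2*B - 10 = -10 + 2*B)
(q(W) - 305)*(-501 + U) = ((-10 + 2*(-10)) - 305)*(-501 + 263) = ((-10 - 20) - 305)*(-238) = (-30 - 305)*(-238) = -335*(-238) = 79730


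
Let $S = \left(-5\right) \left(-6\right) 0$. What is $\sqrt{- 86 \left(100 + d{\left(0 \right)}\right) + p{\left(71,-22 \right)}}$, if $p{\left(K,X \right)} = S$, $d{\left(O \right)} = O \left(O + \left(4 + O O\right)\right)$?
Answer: $10 i \sqrt{86} \approx 92.736 i$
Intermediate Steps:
$d{\left(O \right)} = O \left(4 + O + O^{2}\right)$ ($d{\left(O \right)} = O \left(O + \left(4 + O^{2}\right)\right) = O \left(4 + O + O^{2}\right)$)
$S = 0$ ($S = 30 \cdot 0 = 0$)
$p{\left(K,X \right)} = 0$
$\sqrt{- 86 \left(100 + d{\left(0 \right)}\right) + p{\left(71,-22 \right)}} = \sqrt{- 86 \left(100 + 0 \left(4 + 0 + 0^{2}\right)\right) + 0} = \sqrt{- 86 \left(100 + 0 \left(4 + 0 + 0\right)\right) + 0} = \sqrt{- 86 \left(100 + 0 \cdot 4\right) + 0} = \sqrt{- 86 \left(100 + 0\right) + 0} = \sqrt{\left(-86\right) 100 + 0} = \sqrt{-8600 + 0} = \sqrt{-8600} = 10 i \sqrt{86}$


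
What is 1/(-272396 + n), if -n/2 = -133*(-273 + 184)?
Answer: -1/296070 ≈ -3.3776e-6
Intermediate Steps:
n = -23674 (n = -(-266)*(-273 + 184) = -(-266)*(-89) = -2*11837 = -23674)
1/(-272396 + n) = 1/(-272396 - 23674) = 1/(-296070) = -1/296070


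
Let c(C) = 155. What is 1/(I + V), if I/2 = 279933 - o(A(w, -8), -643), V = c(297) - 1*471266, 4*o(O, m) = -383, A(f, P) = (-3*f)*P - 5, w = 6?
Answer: 2/177893 ≈ 1.1243e-5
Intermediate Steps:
A(f, P) = -5 - 3*P*f (A(f, P) = -3*P*f - 5 = -5 - 3*P*f)
o(O, m) = -383/4 (o(O, m) = (1/4)*(-383) = -383/4)
V = -471111 (V = 155 - 1*471266 = 155 - 471266 = -471111)
I = 1120115/2 (I = 2*(279933 - 1*(-383/4)) = 2*(279933 + 383/4) = 2*(1120115/4) = 1120115/2 ≈ 5.6006e+5)
1/(I + V) = 1/(1120115/2 - 471111) = 1/(177893/2) = 2/177893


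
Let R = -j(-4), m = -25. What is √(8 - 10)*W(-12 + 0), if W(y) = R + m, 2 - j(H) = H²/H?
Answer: -31*I*√2 ≈ -43.841*I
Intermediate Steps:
j(H) = 2 - H (j(H) = 2 - H²/H = 2 - H)
R = -6 (R = -(2 - 1*(-4)) = -(2 + 4) = -1*6 = -6)
W(y) = -31 (W(y) = -6 - 25 = -31)
√(8 - 10)*W(-12 + 0) = √(8 - 10)*(-31) = √(-2)*(-31) = (I*√2)*(-31) = -31*I*√2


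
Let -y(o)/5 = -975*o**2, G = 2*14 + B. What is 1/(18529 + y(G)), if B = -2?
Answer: 1/3314029 ≈ 3.0175e-7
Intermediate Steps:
G = 26 (G = 2*14 - 2 = 28 - 2 = 26)
y(o) = 4875*o**2 (y(o) = -(-4875)*o**2 = 4875*o**2)
1/(18529 + y(G)) = 1/(18529 + 4875*26**2) = 1/(18529 + 4875*676) = 1/(18529 + 3295500) = 1/3314029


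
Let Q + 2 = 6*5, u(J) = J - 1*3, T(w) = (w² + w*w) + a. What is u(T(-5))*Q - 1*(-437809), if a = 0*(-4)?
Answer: 439125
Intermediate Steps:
a = 0
T(w) = 2*w² (T(w) = (w² + w*w) + 0 = (w² + w²) + 0 = 2*w² + 0 = 2*w²)
u(J) = -3 + J (u(J) = J - 3 = -3 + J)
Q = 28 (Q = -2 + 6*5 = -2 + 30 = 28)
u(T(-5))*Q - 1*(-437809) = (-3 + 2*(-5)²)*28 - 1*(-437809) = (-3 + 2*25)*28 + 437809 = (-3 + 50)*28 + 437809 = 47*28 + 437809 = 1316 + 437809 = 439125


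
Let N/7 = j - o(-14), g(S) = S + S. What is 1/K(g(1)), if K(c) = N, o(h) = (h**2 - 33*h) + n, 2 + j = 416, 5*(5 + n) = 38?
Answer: -5/8631 ≈ -0.00057931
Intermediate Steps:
n = 13/5 (n = -5 + (1/5)*38 = -5 + 38/5 = 13/5 ≈ 2.6000)
j = 414 (j = -2 + 416 = 414)
g(S) = 2*S
o(h) = 13/5 + h**2 - 33*h (o(h) = (h**2 - 33*h) + 13/5 = 13/5 + h**2 - 33*h)
N = -8631/5 (N = 7*(414 - (13/5 + (-14)**2 - 33*(-14))) = 7*(414 - (13/5 + 196 + 462)) = 7*(414 - 1*3303/5) = 7*(414 - 3303/5) = 7*(-1233/5) = -8631/5 ≈ -1726.2)
K(c) = -8631/5
1/K(g(1)) = 1/(-8631/5) = -5/8631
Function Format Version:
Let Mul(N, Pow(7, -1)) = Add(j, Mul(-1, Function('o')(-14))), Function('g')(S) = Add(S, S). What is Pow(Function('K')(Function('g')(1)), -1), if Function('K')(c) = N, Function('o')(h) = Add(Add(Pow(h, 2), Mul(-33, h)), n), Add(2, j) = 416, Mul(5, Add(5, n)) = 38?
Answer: Rational(-5, 8631) ≈ -0.00057931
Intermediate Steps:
n = Rational(13, 5) (n = Add(-5, Mul(Rational(1, 5), 38)) = Add(-5, Rational(38, 5)) = Rational(13, 5) ≈ 2.6000)
j = 414 (j = Add(-2, 416) = 414)
Function('g')(S) = Mul(2, S)
Function('o')(h) = Add(Rational(13, 5), Pow(h, 2), Mul(-33, h)) (Function('o')(h) = Add(Add(Pow(h, 2), Mul(-33, h)), Rational(13, 5)) = Add(Rational(13, 5), Pow(h, 2), Mul(-33, h)))
N = Rational(-8631, 5) (N = Mul(7, Add(414, Mul(-1, Add(Rational(13, 5), Pow(-14, 2), Mul(-33, -14))))) = Mul(7, Add(414, Mul(-1, Add(Rational(13, 5), 196, 462)))) = Mul(7, Add(414, Mul(-1, Rational(3303, 5)))) = Mul(7, Add(414, Rational(-3303, 5))) = Mul(7, Rational(-1233, 5)) = Rational(-8631, 5) ≈ -1726.2)
Function('K')(c) = Rational(-8631, 5)
Pow(Function('K')(Function('g')(1)), -1) = Pow(Rational(-8631, 5), -1) = Rational(-5, 8631)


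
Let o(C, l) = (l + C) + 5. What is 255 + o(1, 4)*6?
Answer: 315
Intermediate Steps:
o(C, l) = 5 + C + l (o(C, l) = (C + l) + 5 = 5 + C + l)
255 + o(1, 4)*6 = 255 + (5 + 1 + 4)*6 = 255 + 10*6 = 255 + 60 = 315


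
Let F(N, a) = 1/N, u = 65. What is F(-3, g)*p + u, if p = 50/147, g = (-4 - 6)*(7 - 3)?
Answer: 28615/441 ≈ 64.887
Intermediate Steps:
g = -40 (g = -10*4 = -40)
p = 50/147 (p = 50*(1/147) = 50/147 ≈ 0.34014)
F(-3, g)*p + u = (50/147)/(-3) + 65 = -⅓*50/147 + 65 = -50/441 + 65 = 28615/441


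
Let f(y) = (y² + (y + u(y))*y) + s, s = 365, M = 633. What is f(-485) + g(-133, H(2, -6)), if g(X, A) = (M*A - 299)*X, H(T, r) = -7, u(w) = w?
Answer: 1335130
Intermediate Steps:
g(X, A) = X*(-299 + 633*A) (g(X, A) = (633*A - 299)*X = (-299 + 633*A)*X = X*(-299 + 633*A))
f(y) = 365 + 3*y² (f(y) = (y² + (y + y)*y) + 365 = (y² + (2*y)*y) + 365 = (y² + 2*y²) + 365 = 3*y² + 365 = 365 + 3*y²)
f(-485) + g(-133, H(2, -6)) = (365 + 3*(-485)²) - 133*(-299 + 633*(-7)) = (365 + 3*235225) - 133*(-299 - 4431) = (365 + 705675) - 133*(-4730) = 706040 + 629090 = 1335130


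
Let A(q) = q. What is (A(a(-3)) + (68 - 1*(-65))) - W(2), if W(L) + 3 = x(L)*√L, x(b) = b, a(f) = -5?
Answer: 131 - 2*√2 ≈ 128.17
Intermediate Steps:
W(L) = -3 + L^(3/2) (W(L) = -3 + L*√L = -3 + L^(3/2))
(A(a(-3)) + (68 - 1*(-65))) - W(2) = (-5 + (68 - 1*(-65))) - (-3 + 2^(3/2)) = (-5 + (68 + 65)) - (-3 + 2*√2) = (-5 + 133) + (3 - 2*√2) = 128 + (3 - 2*√2) = 131 - 2*√2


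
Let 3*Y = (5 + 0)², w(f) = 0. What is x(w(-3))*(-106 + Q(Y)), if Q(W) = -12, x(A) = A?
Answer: 0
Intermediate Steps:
Y = 25/3 (Y = (5 + 0)²/3 = (⅓)*5² = (⅓)*25 = 25/3 ≈ 8.3333)
x(w(-3))*(-106 + Q(Y)) = 0*(-106 - 12) = 0*(-118) = 0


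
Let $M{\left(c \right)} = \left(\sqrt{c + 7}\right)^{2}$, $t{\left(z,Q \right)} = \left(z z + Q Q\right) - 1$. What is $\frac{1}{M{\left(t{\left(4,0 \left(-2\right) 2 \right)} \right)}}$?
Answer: $\frac{1}{22} \approx 0.045455$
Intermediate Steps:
$t{\left(z,Q \right)} = -1 + Q^{2} + z^{2}$ ($t{\left(z,Q \right)} = \left(z^{2} + Q^{2}\right) - 1 = \left(Q^{2} + z^{2}\right) - 1 = -1 + Q^{2} + z^{2}$)
$M{\left(c \right)} = 7 + c$ ($M{\left(c \right)} = \left(\sqrt{7 + c}\right)^{2} = 7 + c$)
$\frac{1}{M{\left(t{\left(4,0 \left(-2\right) 2 \right)} \right)}} = \frac{1}{7 + \left(-1 + \left(0 \left(-2\right) 2\right)^{2} + 4^{2}\right)} = \frac{1}{7 + \left(-1 + \left(0 \cdot 2\right)^{2} + 16\right)} = \frac{1}{7 + \left(-1 + 0^{2} + 16\right)} = \frac{1}{7 + \left(-1 + 0 + 16\right)} = \frac{1}{7 + 15} = \frac{1}{22}$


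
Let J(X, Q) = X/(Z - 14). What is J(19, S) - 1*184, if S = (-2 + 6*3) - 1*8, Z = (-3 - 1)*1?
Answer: -3331/18 ≈ -185.06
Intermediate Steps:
Z = -4 (Z = -4*1 = -4)
S = 8 (S = (-2 + 18) - 8 = 16 - 8 = 8)
J(X, Q) = -X/18 (J(X, Q) = X/(-4 - 14) = X/(-18) = -X/18)
J(19, S) - 1*184 = -1/18*19 - 1*184 = -19/18 - 184 = -3331/18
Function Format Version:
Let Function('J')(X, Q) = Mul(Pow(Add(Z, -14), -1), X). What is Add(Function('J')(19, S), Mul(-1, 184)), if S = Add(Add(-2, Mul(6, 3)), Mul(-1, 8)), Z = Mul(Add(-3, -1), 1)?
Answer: Rational(-3331, 18) ≈ -185.06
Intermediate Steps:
Z = -4 (Z = Mul(-4, 1) = -4)
S = 8 (S = Add(Add(-2, 18), -8) = Add(16, -8) = 8)
Function('J')(X, Q) = Mul(Rational(-1, 18), X) (Function('J')(X, Q) = Mul(Pow(Add(-4, -14), -1), X) = Mul(Pow(-18, -1), X) = Mul(Rational(-1, 18), X))
Add(Function('J')(19, S), Mul(-1, 184)) = Add(Mul(Rational(-1, 18), 19), Mul(-1, 184)) = Add(Rational(-19, 18), -184) = Rational(-3331, 18)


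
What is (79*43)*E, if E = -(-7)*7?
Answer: 166453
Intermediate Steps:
E = 49 (E = -1*(-49) = 49)
(79*43)*E = (79*43)*49 = 3397*49 = 166453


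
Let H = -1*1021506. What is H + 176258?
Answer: -845248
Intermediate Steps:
H = -1021506
H + 176258 = -1021506 + 176258 = -845248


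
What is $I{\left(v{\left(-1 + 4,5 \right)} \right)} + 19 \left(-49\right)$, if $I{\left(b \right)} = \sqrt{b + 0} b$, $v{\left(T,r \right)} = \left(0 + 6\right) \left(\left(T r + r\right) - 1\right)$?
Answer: $-931 + 114 \sqrt{114} \approx 286.19$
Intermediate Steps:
$v{\left(T,r \right)} = -6 + 6 r + 6 T r$ ($v{\left(T,r \right)} = 6 \left(\left(r + T r\right) - 1\right) = 6 \left(-1 + r + T r\right) = -6 + 6 r + 6 T r$)
$I{\left(b \right)} = b^{\frac{3}{2}}$ ($I{\left(b \right)} = \sqrt{b} b = b^{\frac{3}{2}}$)
$I{\left(v{\left(-1 + 4,5 \right)} \right)} + 19 \left(-49\right) = \left(-6 + 6 \cdot 5 + 6 \left(-1 + 4\right) 5\right)^{\frac{3}{2}} + 19 \left(-49\right) = \left(-6 + 30 + 6 \cdot 3 \cdot 5\right)^{\frac{3}{2}} - 931 = \left(-6 + 30 + 90\right)^{\frac{3}{2}} - 931 = 114^{\frac{3}{2}} - 931 = 114 \sqrt{114} - 931 = -931 + 114 \sqrt{114}$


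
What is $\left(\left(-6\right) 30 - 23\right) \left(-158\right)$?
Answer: $32074$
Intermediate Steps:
$\left(\left(-6\right) 30 - 23\right) \left(-158\right) = \left(-180 - 23\right) \left(-158\right) = \left(-203\right) \left(-158\right) = 32074$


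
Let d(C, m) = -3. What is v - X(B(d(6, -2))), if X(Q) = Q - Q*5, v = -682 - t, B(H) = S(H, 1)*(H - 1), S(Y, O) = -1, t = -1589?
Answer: 923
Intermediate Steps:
B(H) = 1 - H (B(H) = -(H - 1) = -(-1 + H) = 1 - H)
v = 907 (v = -682 - 1*(-1589) = -682 + 1589 = 907)
X(Q) = -4*Q (X(Q) = Q - 5*Q = -4*Q)
v - X(B(d(6, -2))) = 907 - (-4)*(1 - 1*(-3)) = 907 - (-4)*(1 + 3) = 907 - (-4)*4 = 907 - 1*(-16) = 907 + 16 = 923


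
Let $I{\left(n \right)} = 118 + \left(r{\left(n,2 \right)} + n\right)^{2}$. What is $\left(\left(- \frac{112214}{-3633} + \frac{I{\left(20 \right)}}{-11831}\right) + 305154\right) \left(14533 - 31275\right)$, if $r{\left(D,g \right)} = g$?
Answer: $- \frac{219612543167136020}{42982023} \approx -5.1094 \cdot 10^{9}$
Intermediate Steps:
$I{\left(n \right)} = 118 + \left(2 + n\right)^{2}$
$\left(\left(- \frac{112214}{-3633} + \frac{I{\left(20 \right)}}{-11831}\right) + 305154\right) \left(14533 - 31275\right) = \left(\left(- \frac{112214}{-3633} + \frac{118 + \left(2 + 20\right)^{2}}{-11831}\right) + 305154\right) \left(14533 - 31275\right) = \left(\left(\left(-112214\right) \left(- \frac{1}{3633}\right) + \left(118 + 22^{2}\right) \left(- \frac{1}{11831}\right)\right) + 305154\right) \left(-16742\right) = \left(\left(\frac{112214}{3633} + \left(118 + 484\right) \left(- \frac{1}{11831}\right)\right) + 305154\right) \left(-16742\right) = \left(\left(\frac{112214}{3633} + 602 \left(- \frac{1}{11831}\right)\right) + 305154\right) \left(-16742\right) = \left(\left(\frac{112214}{3633} - \frac{602}{11831}\right) + 305154\right) \left(-16742\right) = \left(\frac{1325416768}{42982023} + 305154\right) \left(-16742\right) = \frac{13117461663310}{42982023} \left(-16742\right) = - \frac{219612543167136020}{42982023}$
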